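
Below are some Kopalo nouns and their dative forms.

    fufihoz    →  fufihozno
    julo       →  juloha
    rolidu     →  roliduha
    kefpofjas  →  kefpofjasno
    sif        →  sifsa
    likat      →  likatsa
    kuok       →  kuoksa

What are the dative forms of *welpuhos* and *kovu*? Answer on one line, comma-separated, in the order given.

welpuhosno, kovuha

The alternation tracks the final sound of the stem — -no when the stem ends in a sibilant (*fufihoz*, *kefpofjas*); -sa when the stem ends in a non-sibilant consonant (*sif*, *likat*, *kuok*); -ha when the stem ends in a vowel (*julo*, *rolidu*).
Since the final sound of *welpuhos* is /s/ (a sibilant), it takes -no, giving *welpuhosno*.
Since the final sound of *kovu* is /u/ (a vowel), it takes -ha, giving *kovuha*.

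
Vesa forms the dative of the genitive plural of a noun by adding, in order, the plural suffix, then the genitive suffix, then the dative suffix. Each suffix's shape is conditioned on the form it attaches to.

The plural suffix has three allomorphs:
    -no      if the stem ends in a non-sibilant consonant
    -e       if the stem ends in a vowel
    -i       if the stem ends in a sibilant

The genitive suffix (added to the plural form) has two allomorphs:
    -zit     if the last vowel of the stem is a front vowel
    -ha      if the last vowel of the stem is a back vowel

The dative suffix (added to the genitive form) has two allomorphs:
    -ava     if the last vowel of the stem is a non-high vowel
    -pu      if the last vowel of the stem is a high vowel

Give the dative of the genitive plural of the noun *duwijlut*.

*duwijlut* — final sound /t/ (a non-sibilant consonant) → -no → *duwijlutno*.
The last vowel of the plural form *duwijlutno* is /o/, which is a back vowel, so the genitive suffix is -ha, giving *duwijlutnoha*.
Since the last vowel of the genitive form *duwijlutnoha* is /a/ (a non-high vowel), it takes -ava, giving *duwijlutnohaava*.

duwijlutnohaava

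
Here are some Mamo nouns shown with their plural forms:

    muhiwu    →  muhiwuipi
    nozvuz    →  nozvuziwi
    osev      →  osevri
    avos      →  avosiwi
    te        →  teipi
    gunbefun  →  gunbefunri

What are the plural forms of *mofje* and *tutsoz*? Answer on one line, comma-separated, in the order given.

Looking at the final sound of each stem: -iwi when the stem ends in a sibilant (*nozvuz*, *avos*); -ri when the stem ends in a non-sibilant consonant (*osev*, *gunbefun*); -ipi when the stem ends in a vowel (*muhiwu*, *te*).
The final sound of *mofje* is /e/, which is a vowel, so the suffix is -ipi, giving *mofjeipi*.
*tutsoz* — final sound /z/ (a sibilant) → -iwi → *tutsoziwi*.

mofjeipi, tutsoziwi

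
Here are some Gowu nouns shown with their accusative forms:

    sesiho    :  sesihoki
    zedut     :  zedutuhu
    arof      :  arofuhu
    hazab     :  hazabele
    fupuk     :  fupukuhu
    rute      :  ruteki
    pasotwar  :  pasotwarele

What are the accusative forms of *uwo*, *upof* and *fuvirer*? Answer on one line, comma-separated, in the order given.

The suffix is conditioned by the final sound: -uhu when the stem ends in a voiceless consonant (*zedut*, *arof*, *fupuk*); -ele when the stem ends in a voiced consonant (*hazab*, *pasotwar*); -ki when the stem ends in a vowel (*sesiho*, *rute*).
The final sound of *uwo* is /o/, which is a vowel, so the suffix is -ki, giving *uwoki*.
*upof*: final sound = /f/, a voiceless consonant → -uhu → *upofuhu*.
Since the final sound of *fuvirer* is /r/ (a voiced consonant), it takes -ele, giving *fuvirerele*.

uwoki, upofuhu, fuvirerele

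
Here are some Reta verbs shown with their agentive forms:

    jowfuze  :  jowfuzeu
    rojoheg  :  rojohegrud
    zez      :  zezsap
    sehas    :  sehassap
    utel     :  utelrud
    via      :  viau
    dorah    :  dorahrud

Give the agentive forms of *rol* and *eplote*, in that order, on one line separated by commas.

rolrud, eploteu

The suffix is conditioned by the final sound: -sap when the stem ends in a sibilant (*zez*, *sehas*); -rud when the stem ends in a non-sibilant consonant (*rojoheg*, *utel*, *dorah*); -u when the stem ends in a vowel (*jowfuze*, *via*).
The final sound of *rol* is /l/, which is a non-sibilant consonant, so the suffix is -rud, giving *rolrud*.
*eplote*: final sound = /e/, a vowel → -u → *eploteu*.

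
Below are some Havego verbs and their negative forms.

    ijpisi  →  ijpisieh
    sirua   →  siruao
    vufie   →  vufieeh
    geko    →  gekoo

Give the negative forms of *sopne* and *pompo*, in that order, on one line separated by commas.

Looking at the last vowel of each stem: -eh when the last vowel of the stem is a front vowel (*ijpisi*, *vufie*); -o when the last vowel of the stem is a back vowel (*sirua*, *geko*).
Since the last vowel of *sopne* is /e/ (a front vowel), it takes -eh, giving *sopneeh*.
Since the last vowel of *pompo* is /o/ (a back vowel), it takes -o, giving *pompoo*.

sopneeh, pompoo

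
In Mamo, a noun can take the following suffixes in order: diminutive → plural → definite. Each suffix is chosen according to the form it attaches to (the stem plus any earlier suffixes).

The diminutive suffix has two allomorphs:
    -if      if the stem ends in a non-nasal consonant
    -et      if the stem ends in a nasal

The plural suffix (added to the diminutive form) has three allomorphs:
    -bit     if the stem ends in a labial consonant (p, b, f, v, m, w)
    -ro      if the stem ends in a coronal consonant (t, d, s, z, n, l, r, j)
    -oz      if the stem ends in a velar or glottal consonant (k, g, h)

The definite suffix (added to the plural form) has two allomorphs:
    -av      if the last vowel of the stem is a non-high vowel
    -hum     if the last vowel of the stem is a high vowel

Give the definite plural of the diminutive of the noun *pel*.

pelifbithum

*pel* — final consonant /l/ (non-nasal) → -if → *pelif*.
Since the final consonant of the diminutive form *pelif* is /f/ (labial), it takes -bit, giving *pelifbit*.
Since the last vowel of the plural form *pelifbit* is /i/ (a high vowel), it takes -hum, giving *pelifbithum*.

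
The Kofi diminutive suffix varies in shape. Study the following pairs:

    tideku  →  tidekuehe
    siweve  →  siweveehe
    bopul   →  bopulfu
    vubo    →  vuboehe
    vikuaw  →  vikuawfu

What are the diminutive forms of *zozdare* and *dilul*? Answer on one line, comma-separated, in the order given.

zozdareehe, dilulfu

The pattern is consonant vs. vowel: -fu when the stem ends in a consonant (*bopul*, *vikuaw*); -ehe when the stem ends in a vowel (*tideku*, *siweve*, *vubo*).
Since the final sound of *zozdare* is /e/ (a vowel), it takes -ehe, giving *zozdareehe*.
The final sound of *dilul* is /l/, which is a consonant, so the suffix is -fu, giving *dilulfu*.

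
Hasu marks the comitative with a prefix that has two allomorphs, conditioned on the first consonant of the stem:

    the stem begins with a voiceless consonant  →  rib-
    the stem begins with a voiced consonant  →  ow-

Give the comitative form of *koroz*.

ribkoroz

*koroz*: first consonant = /k/, voiceless → rib- → *ribkoroz*.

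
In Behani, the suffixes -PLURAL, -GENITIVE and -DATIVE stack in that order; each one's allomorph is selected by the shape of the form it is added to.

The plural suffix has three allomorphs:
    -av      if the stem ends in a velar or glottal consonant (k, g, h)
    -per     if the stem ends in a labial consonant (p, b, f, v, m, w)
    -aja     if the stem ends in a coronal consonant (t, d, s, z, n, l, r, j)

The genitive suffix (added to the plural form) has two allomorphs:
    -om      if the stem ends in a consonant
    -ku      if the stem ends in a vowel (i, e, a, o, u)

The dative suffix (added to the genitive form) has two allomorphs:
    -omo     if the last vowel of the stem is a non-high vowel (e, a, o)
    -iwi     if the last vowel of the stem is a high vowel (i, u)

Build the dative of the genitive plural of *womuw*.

womuwperomomo

*womuw*: final consonant = /w/, labial → -per → *womuwper*.
Since the final sound of the plural form *womuwper* is /r/ (a consonant), it takes -om, giving *womuwperom*.
The last vowel of the genitive form *womuwperom* is /o/, which is a non-high vowel, so the dative suffix is -omo, giving *womuwperomomo*.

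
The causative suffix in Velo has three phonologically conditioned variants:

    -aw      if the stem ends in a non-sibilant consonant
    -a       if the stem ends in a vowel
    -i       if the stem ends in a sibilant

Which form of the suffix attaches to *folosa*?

Since the final sound of *folosa* is /a/ (a vowel), it takes -a.

-a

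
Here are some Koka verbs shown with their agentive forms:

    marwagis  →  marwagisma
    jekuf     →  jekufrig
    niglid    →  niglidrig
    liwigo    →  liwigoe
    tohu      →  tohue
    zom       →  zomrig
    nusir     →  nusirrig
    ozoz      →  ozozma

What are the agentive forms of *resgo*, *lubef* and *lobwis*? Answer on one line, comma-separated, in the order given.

The pattern is sibilance of the final sound: -ma when the stem ends in a sibilant (*marwagis*, *ozoz*); -rig when the stem ends in a non-sibilant consonant (*jekuf*, *niglid*, *zom*, *nusir*); -e when the stem ends in a vowel (*liwigo*, *tohu*).
The final sound of *resgo* is /o/, which is a vowel, so the suffix is -e, giving *resgoe*.
*lubef*: final sound = /f/, a non-sibilant consonant → -rig → *lubefrig*.
The final sound of *lobwis* is /s/, which is a sibilant, so the suffix is -ma, giving *lobwisma*.

resgoe, lubefrig, lobwisma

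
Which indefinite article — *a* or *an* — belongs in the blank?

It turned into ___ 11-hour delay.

The indefinite article is chosen by the initial *sound* of the following word, not its spelling.
The number *11* is spoken "eleven", beginning with /ɪˈlɛvən/ — a vowel sound.
So the article is *an*: It turned into an 11-hour delay.

an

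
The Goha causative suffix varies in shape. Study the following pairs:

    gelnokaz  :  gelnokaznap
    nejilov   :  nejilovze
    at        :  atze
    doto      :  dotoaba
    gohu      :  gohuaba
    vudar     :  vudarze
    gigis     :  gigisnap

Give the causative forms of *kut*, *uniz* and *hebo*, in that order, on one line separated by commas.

The suffix is conditioned by the final sound: -nap when the stem ends in a sibilant (*gelnokaz*, *gigis*); -ze when the stem ends in a non-sibilant consonant (*nejilov*, *at*, *vudar*); -aba when the stem ends in a vowel (*doto*, *gohu*).
*kut* — final sound /t/ (a non-sibilant consonant) → -ze → *kutze*.
*uniz* — final sound /z/ (a sibilant) → -nap → *uniznap*.
Since the final sound of *hebo* is /o/ (a vowel), it takes -aba, giving *heboaba*.

kutze, uniznap, heboaba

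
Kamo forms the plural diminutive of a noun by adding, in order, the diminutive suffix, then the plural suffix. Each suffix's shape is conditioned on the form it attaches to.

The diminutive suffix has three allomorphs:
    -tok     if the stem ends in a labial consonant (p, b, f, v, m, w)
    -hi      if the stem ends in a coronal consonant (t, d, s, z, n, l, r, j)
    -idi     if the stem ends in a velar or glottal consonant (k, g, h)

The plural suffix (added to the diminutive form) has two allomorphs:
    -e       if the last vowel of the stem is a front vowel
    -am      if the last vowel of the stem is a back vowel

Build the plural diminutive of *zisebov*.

zisebovtokam

*zisebov* — final consonant /v/ (labial) → -tok → *zisebovtok*.
The last vowel of the diminutive form *zisebovtok* is /o/, which is a back vowel, so the plural suffix is -am, giving *zisebovtokam*.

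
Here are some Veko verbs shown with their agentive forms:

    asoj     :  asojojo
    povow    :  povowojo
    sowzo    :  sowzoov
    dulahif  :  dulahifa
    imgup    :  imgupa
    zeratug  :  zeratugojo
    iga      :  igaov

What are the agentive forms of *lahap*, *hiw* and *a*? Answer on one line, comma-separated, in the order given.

lahapa, hiwojo, aov

The alternation tracks the final sound of the stem — -a when the stem ends in a voiceless consonant (*dulahif*, *imgup*); -ojo when the stem ends in a voiced consonant (*asoj*, *povow*, *zeratug*); -ov when the stem ends in a vowel (*sowzo*, *iga*).
*lahap*: final sound = /p/, a voiceless consonant → -a → *lahapa*.
Since the final sound of *hiw* is /w/ (a voiced consonant), it takes -ojo, giving *hiwojo*.
*a*: final sound = /a/, a vowel → -ov → *aov*.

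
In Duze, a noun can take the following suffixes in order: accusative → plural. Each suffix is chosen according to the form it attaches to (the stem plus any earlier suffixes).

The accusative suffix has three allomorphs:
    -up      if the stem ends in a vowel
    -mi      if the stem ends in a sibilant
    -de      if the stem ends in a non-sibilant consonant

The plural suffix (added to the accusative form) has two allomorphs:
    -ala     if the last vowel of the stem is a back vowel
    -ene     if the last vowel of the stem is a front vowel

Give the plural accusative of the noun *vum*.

vumdeene

*vum*: final sound = /m/, a non-sibilant consonant → -de → *vumde*.
The accusative form *vumde* — last vowel /e/ (a front vowel) → -ene → *vumdeene*.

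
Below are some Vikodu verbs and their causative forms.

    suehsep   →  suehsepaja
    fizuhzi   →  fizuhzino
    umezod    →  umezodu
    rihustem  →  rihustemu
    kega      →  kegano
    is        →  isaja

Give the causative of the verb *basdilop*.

basdilopaja

The suffix is conditioned by the final sound: -aja when the stem ends in a voiceless consonant (*suehsep*, *is*); -u when the stem ends in a voiced consonant (*umezod*, *rihustem*); -no when the stem ends in a vowel (*fizuhzi*, *kega*).
Since the final sound of *basdilop* is /p/ (a voiceless consonant), it takes -aja, giving *basdilopaja*.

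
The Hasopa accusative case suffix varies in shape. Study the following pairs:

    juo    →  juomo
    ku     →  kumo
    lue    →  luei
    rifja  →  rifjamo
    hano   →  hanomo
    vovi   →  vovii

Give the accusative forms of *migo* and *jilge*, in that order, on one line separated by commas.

migomo, jilgei

The alternation tracks the last vowel of the stem — -i when the last vowel of the stem is a front vowel (*lue*, *vovi*); -mo when the last vowel of the stem is a back vowel (*juo*, *ku*, *rifja*, *hano*).
*migo*: last vowel = /o/, a back vowel → -mo → *migomo*.
*jilge* — last vowel /e/ (a front vowel) → -i → *jilgei*.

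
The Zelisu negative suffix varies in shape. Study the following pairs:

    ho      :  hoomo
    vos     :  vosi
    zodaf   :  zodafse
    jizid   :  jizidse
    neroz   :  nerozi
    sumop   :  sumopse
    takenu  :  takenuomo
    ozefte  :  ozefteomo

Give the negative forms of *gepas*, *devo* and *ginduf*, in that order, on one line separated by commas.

gepasi, devoomo, gindufse

Looking at the final sound of each stem: -i when the stem ends in a sibilant (*vos*, *neroz*); -se when the stem ends in a non-sibilant consonant (*zodaf*, *jizid*, *sumop*); -omo when the stem ends in a vowel (*ho*, *takenu*, *ozefte*).
*gepas* — final sound /s/ (a sibilant) → -i → *gepasi*.
Since the final sound of *devo* is /o/ (a vowel), it takes -omo, giving *devoomo*.
*ginduf*: final sound = /f/, a non-sibilant consonant → -se → *gindufse*.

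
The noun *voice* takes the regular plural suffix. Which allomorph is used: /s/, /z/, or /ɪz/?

The stem *voice* ends in a sibilant (/s, z, ʃ, ʒ, tʃ, dʒ/).
The plural suffix surfaces as /ɪz/ after sibilants, /s/ after other voiceless consonants, and /z/ after other voiced sounds.
So the plural -s on *voice* is pronounced /ɪz/.

/ɪz/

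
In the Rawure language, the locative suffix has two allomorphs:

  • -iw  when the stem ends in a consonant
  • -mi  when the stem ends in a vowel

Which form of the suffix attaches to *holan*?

-iw

*holan* — final sound /n/ (a consonant) → -iw.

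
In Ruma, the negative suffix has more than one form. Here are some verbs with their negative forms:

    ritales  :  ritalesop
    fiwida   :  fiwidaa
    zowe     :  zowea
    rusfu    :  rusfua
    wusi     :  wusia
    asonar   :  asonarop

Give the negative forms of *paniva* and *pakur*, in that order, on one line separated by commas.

panivaa, pakurop

Looking at the final sound of each stem: -op when the stem ends in a consonant (*ritales*, *asonar*); -a when the stem ends in a vowel (*fiwida*, *zowe*, *rusfu*, *wusi*).
*paniva*: final sound = /a/, a vowel → -a → *panivaa*.
The final sound of *pakur* is /r/, which is a consonant, so the suffix is -op, giving *pakurop*.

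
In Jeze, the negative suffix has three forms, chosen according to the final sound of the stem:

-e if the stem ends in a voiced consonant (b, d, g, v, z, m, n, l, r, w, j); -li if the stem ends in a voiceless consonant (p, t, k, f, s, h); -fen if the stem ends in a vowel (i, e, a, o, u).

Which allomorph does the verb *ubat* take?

-li

*ubat* — final sound /t/ (a voiceless consonant) → -li.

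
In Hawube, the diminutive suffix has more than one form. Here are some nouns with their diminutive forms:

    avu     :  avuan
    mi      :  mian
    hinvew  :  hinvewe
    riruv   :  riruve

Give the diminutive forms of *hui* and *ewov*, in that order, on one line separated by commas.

huian, ewove

The pattern is consonant vs. vowel: -e when the stem ends in a consonant (*hinvew*, *riruv*); -an when the stem ends in a vowel (*avu*, *mi*).
The final sound of *hui* is /i/, which is a vowel, so the suffix is -an, giving *huian*.
The final sound of *ewov* is /v/, which is a consonant, so the suffix is -e, giving *ewove*.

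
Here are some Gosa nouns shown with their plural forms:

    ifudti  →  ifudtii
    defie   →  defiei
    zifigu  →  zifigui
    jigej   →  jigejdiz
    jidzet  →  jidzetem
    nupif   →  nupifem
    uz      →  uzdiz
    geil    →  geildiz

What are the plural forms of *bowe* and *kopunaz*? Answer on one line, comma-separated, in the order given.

The pattern is voicing of the final sound: -em when the stem ends in a voiceless consonant (*jidzet*, *nupif*); -diz when the stem ends in a voiced consonant (*jigej*, *uz*, *geil*); -i when the stem ends in a vowel (*ifudti*, *defie*, *zifigu*).
*bowe*: final sound = /e/, a vowel → -i → *bowei*.
The final sound of *kopunaz* is /z/, which is a voiced consonant, so the suffix is -diz, giving *kopunazdiz*.

bowei, kopunazdiz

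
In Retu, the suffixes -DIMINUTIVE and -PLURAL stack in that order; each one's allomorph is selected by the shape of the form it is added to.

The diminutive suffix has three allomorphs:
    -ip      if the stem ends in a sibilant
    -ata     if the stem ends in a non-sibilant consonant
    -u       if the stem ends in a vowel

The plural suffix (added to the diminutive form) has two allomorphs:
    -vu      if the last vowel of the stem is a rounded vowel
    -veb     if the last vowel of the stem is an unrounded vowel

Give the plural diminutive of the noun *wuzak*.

wuzakataveb

The final sound of *wuzak* is /k/, which is a non-sibilant consonant, so the diminutive suffix is -ata, giving *wuzakata*.
The last vowel of the diminutive form *wuzakata* is /a/, which is an unrounded vowel, so the plural suffix is -veb, giving *wuzakataveb*.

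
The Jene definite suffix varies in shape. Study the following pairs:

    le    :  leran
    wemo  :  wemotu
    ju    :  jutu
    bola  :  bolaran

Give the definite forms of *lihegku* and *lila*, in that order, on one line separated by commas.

The alternation tracks the last vowel of the stem — -tu when the last vowel of the stem is a rounded vowel (*wemo*, *ju*); -ran when the last vowel of the stem is an unrounded vowel (*le*, *bola*).
*lihegku*: last vowel = /u/, a rounded vowel → -tu → *lihegkutu*.
*lila*: last vowel = /a/, an unrounded vowel → -ran → *lilaran*.

lihegkutu, lilaran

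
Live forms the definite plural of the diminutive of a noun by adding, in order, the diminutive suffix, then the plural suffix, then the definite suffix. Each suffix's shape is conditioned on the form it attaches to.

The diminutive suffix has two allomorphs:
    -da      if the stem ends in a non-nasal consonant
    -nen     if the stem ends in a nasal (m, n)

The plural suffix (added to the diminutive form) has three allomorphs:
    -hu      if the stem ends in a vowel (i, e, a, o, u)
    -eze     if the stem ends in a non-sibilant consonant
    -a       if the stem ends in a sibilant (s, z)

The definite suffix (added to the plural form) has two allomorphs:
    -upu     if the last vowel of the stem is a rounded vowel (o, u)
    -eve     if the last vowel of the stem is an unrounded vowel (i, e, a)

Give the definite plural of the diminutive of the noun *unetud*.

The final consonant of *unetud* is /d/, which is non-nasal, so the diminutive suffix is -da, giving *unetudda*.
Since the final sound of the diminutive form *unetudda* is /a/ (a vowel), it takes -hu, giving *unetuddahu*.
The plural form *unetuddahu* — last vowel /u/ (a rounded vowel) → -upu → *unetuddahuupu*.

unetuddahuupu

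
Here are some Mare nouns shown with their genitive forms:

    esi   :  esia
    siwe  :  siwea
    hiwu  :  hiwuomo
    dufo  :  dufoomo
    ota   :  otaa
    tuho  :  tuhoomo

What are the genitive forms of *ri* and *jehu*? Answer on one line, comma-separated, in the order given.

The pattern is rounding harmony: -omo when the last vowel of the stem is a rounded vowel (*hiwu*, *dufo*, *tuho*); -a when the last vowel of the stem is an unrounded vowel (*esi*, *siwe*, *ota*).
*ri* — last vowel /i/ (an unrounded vowel) → -a → *ria*.
Since the last vowel of *jehu* is /u/ (a rounded vowel), it takes -omo, giving *jehuomo*.

ria, jehuomo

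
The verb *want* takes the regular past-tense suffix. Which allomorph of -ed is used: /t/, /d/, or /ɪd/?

The stem *want* ends in /t/ or /d/.
The -ed suffix is realized as /ɪd/ after /t, d/; as /t/ after other voiceless consonants; and as /d/ after other voiced sounds.
So -ed on *want* is pronounced /ɪd/.

/ɪd/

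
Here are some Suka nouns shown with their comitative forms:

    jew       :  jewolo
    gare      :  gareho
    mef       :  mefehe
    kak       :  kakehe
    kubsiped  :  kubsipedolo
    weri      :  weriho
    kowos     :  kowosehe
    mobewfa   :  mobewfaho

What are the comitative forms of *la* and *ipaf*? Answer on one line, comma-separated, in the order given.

The alternation tracks the final sound of the stem — -ehe when the stem ends in a voiceless consonant (*mef*, *kak*, *kowos*); -olo when the stem ends in a voiced consonant (*jew*, *kubsiped*); -ho when the stem ends in a vowel (*gare*, *weri*, *mobewfa*).
*la* — final sound /a/ (a vowel) → -ho → *laho*.
Since the final sound of *ipaf* is /f/ (a voiceless consonant), it takes -ehe, giving *ipafehe*.

laho, ipafehe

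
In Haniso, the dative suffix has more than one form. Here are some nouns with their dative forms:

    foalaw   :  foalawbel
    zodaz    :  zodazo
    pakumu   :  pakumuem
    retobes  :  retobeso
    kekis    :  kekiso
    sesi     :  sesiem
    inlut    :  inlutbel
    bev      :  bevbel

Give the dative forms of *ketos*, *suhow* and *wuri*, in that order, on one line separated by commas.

ketoso, suhowbel, wuriem

The alternation tracks the final sound of the stem — -o when the stem ends in a sibilant (*zodaz*, *retobes*, *kekis*); -bel when the stem ends in a non-sibilant consonant (*foalaw*, *inlut*, *bev*); -em when the stem ends in a vowel (*pakumu*, *sesi*).
*ketos* — final sound /s/ (a sibilant) → -o → *ketoso*.
*suhow* — final sound /w/ (a non-sibilant consonant) → -bel → *suhowbel*.
The final sound of *wuri* is /i/, which is a vowel, so the suffix is -em, giving *wuriem*.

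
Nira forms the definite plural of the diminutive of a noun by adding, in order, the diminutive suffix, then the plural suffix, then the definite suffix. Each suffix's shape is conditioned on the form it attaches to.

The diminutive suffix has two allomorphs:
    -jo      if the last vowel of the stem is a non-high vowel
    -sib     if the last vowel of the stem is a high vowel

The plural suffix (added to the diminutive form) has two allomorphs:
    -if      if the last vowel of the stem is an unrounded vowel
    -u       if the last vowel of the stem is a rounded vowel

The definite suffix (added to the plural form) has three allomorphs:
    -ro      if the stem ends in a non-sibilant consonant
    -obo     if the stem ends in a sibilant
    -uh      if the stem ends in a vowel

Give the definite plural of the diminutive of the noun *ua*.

uajouuh

*ua*: last vowel = /a/, a non-high vowel → -jo → *uajo*.
Since the last vowel of the diminutive form *uajo* is /o/ (a rounded vowel), it takes -u, giving *uajou*.
The final sound of the plural form *uajou* is /u/, which is a vowel, so the definite suffix is -uh, giving *uajouuh*.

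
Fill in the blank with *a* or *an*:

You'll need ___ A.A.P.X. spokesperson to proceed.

an

The indefinite article is chosen by the initial *sound* of the following word, not its spelling.
The initialism *A.A.P.X.* is read letter by letter; the first letter, A, is pronounced /eɪ/, which begins with a vowel sound.
So the article is *an*: You'll need an A.A.P.X. spokesperson to proceed.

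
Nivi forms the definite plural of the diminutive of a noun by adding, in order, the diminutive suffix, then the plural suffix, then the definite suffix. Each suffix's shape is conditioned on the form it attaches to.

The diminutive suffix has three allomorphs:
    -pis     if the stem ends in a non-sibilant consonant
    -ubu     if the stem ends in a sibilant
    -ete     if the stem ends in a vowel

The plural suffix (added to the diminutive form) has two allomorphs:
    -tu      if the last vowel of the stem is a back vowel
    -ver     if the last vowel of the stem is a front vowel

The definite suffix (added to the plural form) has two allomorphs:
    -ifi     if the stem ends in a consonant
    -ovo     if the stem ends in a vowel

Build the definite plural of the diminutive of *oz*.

*oz*: final sound = /z/, a sibilant → -ubu → *ozubu*.
Since the last vowel of the diminutive form *ozubu* is /u/ (a back vowel), it takes -tu, giving *ozubutu*.
Since the final sound of the plural form *ozubutu* is /u/ (a vowel), it takes -ovo, giving *ozubutuovo*.

ozubutuovo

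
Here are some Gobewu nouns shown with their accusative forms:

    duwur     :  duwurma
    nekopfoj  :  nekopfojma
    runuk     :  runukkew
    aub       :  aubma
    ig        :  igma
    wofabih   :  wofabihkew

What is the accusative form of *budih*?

The pattern is voicing of the final consonant: -kew when the stem ends in a voiceless consonant (*runuk*, *wofabih*); -ma when the stem ends in a voiced consonant (*duwur*, *nekopfoj*, *aub*, *ig*).
*budih* — final consonant /h/ (voiceless) → -kew → *budihkew*.

budihkew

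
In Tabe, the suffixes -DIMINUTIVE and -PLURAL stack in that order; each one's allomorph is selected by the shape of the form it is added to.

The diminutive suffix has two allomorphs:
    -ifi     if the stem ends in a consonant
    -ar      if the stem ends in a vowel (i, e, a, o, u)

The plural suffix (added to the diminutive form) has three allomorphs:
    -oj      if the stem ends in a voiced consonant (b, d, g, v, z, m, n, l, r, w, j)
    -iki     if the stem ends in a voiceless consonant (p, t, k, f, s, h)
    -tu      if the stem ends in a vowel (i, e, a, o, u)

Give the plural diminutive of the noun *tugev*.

The final sound of *tugev* is /v/, which is a consonant, so the diminutive suffix is -ifi, giving *tugevifi*.
The diminutive form *tugevifi*: final sound = /i/, a vowel → -tu → *tugevifitu*.

tugevifitu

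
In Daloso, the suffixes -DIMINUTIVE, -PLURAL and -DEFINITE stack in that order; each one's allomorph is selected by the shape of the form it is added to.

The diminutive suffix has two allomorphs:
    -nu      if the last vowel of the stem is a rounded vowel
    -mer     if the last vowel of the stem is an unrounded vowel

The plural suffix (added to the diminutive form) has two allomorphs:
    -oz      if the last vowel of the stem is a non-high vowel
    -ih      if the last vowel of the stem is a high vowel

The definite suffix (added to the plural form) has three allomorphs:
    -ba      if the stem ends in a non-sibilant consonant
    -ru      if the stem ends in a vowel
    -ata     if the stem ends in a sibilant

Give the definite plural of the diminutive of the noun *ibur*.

Since the last vowel of *ibur* is /u/ (a rounded vowel), it takes -nu, giving *iburnu*.
Since the last vowel of the diminutive form *iburnu* is /u/ (a high vowel), it takes -ih, giving *iburnuih*.
The plural form *iburnuih* — final sound /h/ (a non-sibilant consonant) → -ba → *iburnuihba*.

iburnuihba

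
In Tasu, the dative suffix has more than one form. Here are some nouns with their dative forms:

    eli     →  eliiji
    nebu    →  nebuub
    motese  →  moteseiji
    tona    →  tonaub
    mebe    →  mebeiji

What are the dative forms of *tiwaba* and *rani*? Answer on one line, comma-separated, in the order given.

The suffix is conditioned by the last vowel: -iji when the last vowel of the stem is a front vowel (*eli*, *motese*, *mebe*); -ub when the last vowel of the stem is a back vowel (*nebu*, *tona*).
*tiwaba*: last vowel = /a/, a back vowel → -ub → *tiwabaub*.
Since the last vowel of *rani* is /i/ (a front vowel), it takes -iji, giving *raniiji*.

tiwabaub, raniiji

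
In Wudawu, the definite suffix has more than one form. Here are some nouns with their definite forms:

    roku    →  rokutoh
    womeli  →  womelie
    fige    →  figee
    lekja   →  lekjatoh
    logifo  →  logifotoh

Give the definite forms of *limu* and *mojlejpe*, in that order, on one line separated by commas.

The pattern is front/back vowel harmony: -e when the last vowel of the stem is a front vowel (*womeli*, *fige*); -toh when the last vowel of the stem is a back vowel (*roku*, *lekja*, *logifo*).
*limu*: last vowel = /u/, a back vowel → -toh → *limutoh*.
Since the last vowel of *mojlejpe* is /e/ (a front vowel), it takes -e, giving *mojlejpee*.

limutoh, mojlejpee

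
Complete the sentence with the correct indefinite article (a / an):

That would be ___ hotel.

The indefinite article is chosen by the initial *sound* of the following word, not its spelling.
*hotel* begins with the sound /h/ (h is pronounced) — a consonant sound.
So the article is *a*: That would be a hotel.

a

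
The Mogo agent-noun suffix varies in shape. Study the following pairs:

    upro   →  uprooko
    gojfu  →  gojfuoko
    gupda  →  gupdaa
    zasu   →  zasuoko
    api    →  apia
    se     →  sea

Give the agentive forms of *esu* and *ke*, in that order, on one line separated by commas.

The suffix is conditioned by the last vowel: -oko when the last vowel of the stem is a rounded vowel (*upro*, *gojfu*, *zasu*); -a when the last vowel of the stem is an unrounded vowel (*gupda*, *api*, *se*).
Since the last vowel of *esu* is /u/ (a rounded vowel), it takes -oko, giving *esuoko*.
The last vowel of *ke* is /e/, which is an unrounded vowel, so the suffix is -a, giving *kea*.

esuoko, kea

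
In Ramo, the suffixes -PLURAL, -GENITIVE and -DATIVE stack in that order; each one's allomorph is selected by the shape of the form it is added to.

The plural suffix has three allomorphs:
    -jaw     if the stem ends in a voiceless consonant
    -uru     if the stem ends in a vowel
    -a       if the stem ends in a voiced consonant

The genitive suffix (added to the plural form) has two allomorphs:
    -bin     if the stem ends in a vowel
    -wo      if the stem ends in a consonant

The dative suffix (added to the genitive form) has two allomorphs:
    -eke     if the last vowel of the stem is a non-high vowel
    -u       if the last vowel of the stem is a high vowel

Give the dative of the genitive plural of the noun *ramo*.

ramourubinu

*ramo*: final sound = /o/, a vowel → -uru → *ramouru*.
The plural form *ramouru*: final sound = /u/, a vowel → -bin → *ramourubin*.
Since the last vowel of the genitive form *ramourubin* is /i/ (a high vowel), it takes -u, giving *ramourubinu*.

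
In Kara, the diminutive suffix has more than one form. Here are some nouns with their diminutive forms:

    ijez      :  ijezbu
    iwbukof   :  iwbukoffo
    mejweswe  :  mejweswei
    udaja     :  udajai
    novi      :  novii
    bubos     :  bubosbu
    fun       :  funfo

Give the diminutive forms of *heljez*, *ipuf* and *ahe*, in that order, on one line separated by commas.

The suffix is conditioned by the final sound: -bu when the stem ends in a sibilant (*ijez*, *bubos*); -fo when the stem ends in a non-sibilant consonant (*iwbukof*, *fun*); -i when the stem ends in a vowel (*mejweswe*, *udaja*, *novi*).
*heljez* — final sound /z/ (a sibilant) → -bu → *heljezbu*.
*ipuf*: final sound = /f/, a non-sibilant consonant → -fo → *ipuffo*.
*ahe* — final sound /e/ (a vowel) → -i → *ahei*.

heljezbu, ipuffo, ahei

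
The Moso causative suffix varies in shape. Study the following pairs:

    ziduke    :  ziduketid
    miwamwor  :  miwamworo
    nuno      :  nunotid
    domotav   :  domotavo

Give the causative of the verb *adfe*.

adfetid

The pattern is consonant vs. vowel: -o when the stem ends in a consonant (*miwamwor*, *domotav*); -tid when the stem ends in a vowel (*ziduke*, *nuno*).
The final sound of *adfe* is /e/, which is a vowel, so the suffix is -tid, giving *adfetid*.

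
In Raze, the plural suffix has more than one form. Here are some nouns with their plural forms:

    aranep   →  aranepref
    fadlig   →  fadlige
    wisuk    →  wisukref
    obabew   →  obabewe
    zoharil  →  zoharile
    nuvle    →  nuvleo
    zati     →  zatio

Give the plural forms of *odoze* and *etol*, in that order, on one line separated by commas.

odozeo, etole

The suffix is conditioned by the final sound: -ref when the stem ends in a voiceless consonant (*aranep*, *wisuk*); -e when the stem ends in a voiced consonant (*fadlig*, *obabew*, *zoharil*); -o when the stem ends in a vowel (*nuvle*, *zati*).
The final sound of *odoze* is /e/, which is a vowel, so the suffix is -o, giving *odozeo*.
The final sound of *etol* is /l/, which is a voiced consonant, so the suffix is -e, giving *etole*.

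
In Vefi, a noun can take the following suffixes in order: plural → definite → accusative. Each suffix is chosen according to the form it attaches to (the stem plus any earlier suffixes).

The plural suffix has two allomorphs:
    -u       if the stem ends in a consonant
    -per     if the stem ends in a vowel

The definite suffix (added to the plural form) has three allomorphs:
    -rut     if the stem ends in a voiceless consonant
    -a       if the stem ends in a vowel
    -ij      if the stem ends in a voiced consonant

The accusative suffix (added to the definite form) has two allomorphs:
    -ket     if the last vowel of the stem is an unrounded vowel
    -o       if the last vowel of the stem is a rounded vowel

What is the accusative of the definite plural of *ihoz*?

ihozuaket

Since the final sound of *ihoz* is /z/ (a consonant), it takes -u, giving *ihozu*.
The final sound of the plural form *ihozu* is /u/, which is a vowel, so the definite suffix is -a, giving *ihozua*.
Since the last vowel of the definite form *ihozua* is /a/ (an unrounded vowel), it takes -ket, giving *ihozuaket*.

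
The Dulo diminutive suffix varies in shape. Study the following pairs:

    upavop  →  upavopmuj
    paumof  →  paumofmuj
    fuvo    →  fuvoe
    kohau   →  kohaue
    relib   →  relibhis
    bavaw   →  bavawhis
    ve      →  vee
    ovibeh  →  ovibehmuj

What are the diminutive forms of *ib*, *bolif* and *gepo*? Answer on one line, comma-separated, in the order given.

The pattern is voicing of the final sound: -muj when the stem ends in a voiceless consonant (*upavop*, *paumof*, *ovibeh*); -his when the stem ends in a voiced consonant (*relib*, *bavaw*); -e when the stem ends in a vowel (*fuvo*, *kohau*, *ve*).
*ib*: final sound = /b/, a voiced consonant → -his → *ibhis*.
Since the final sound of *bolif* is /f/ (a voiceless consonant), it takes -muj, giving *bolifmuj*.
*gepo*: final sound = /o/, a vowel → -e → *gepoe*.

ibhis, bolifmuj, gepoe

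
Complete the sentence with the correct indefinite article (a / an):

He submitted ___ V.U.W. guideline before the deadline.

a

The indefinite article is chosen by the initial *sound* of the following word, not its spelling.
The initialism *V.U.W.* is read letter by letter; the first letter, V, is pronounced /viː/, which begins with a consonant sound.
So the article is *a*: He submitted a V.U.W. guideline before the deadline.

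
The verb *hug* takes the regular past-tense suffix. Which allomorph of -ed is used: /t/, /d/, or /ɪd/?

The stem *hug* ends in a voiced sound other than /d/.
The -ed suffix is realized as /ɪd/ after /t, d/; as /t/ after other voiceless consonants; and as /d/ after other voiced sounds.
So -ed on *hug* is pronounced /d/.

/d/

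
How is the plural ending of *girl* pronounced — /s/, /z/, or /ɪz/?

/z/

The stem *girl* ends in a voiced non-sibilant sound.
The plural suffix surfaces as /ɪz/ after sibilants, /s/ after other voiceless consonants, and /z/ after other voiced sounds.
So the plural -s on *girl* is pronounced /z/.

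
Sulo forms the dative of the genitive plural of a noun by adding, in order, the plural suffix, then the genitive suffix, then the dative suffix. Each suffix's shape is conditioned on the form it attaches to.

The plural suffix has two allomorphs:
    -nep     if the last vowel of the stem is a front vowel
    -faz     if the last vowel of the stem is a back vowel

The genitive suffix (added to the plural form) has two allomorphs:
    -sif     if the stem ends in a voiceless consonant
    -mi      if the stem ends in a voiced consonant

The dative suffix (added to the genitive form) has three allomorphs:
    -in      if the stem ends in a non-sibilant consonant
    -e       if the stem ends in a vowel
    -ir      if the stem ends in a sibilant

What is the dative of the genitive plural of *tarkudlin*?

Since the last vowel of *tarkudlin* is /i/ (a front vowel), it takes -nep, giving *tarkudlinnep*.
Since the final consonant of the plural form *tarkudlinnep* is /p/ (voiceless), it takes -sif, giving *tarkudlinnepsif*.
Since the final sound of the genitive form *tarkudlinnepsif* is /f/ (a non-sibilant consonant), it takes -in, giving *tarkudlinnepsifin*.

tarkudlinnepsifin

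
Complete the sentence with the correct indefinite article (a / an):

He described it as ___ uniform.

The indefinite article is chosen by the initial *sound* of the following word, not its spelling.
*uniform* begins with the sound /juː/ (u pronounced /juː/) — a consonant sound.
So the article is *a*: He described it as a uniform.

a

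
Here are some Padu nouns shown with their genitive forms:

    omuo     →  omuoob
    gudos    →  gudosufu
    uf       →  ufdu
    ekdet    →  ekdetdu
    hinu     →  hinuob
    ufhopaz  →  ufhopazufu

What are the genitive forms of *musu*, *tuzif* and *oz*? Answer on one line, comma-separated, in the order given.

musuob, tuzifdu, ozufu

Looking at the final sound of each stem: -ufu when the stem ends in a sibilant (*gudos*, *ufhopaz*); -du when the stem ends in a non-sibilant consonant (*uf*, *ekdet*); -ob when the stem ends in a vowel (*omuo*, *hinu*).
*musu* — final sound /u/ (a vowel) → -ob → *musuob*.
*tuzif*: final sound = /f/, a non-sibilant consonant → -du → *tuzifdu*.
Since the final sound of *oz* is /z/ (a sibilant), it takes -ufu, giving *ozufu*.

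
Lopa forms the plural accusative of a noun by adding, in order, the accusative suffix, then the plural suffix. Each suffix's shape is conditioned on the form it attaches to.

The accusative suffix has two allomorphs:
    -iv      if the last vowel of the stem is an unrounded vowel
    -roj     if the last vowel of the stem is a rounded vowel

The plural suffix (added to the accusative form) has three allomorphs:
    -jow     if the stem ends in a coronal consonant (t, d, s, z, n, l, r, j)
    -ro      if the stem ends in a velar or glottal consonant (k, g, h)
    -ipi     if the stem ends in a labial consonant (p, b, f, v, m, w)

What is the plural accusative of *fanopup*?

Since the last vowel of *fanopup* is /u/ (a rounded vowel), it takes -roj, giving *fanopuproj*.
The final consonant of the accusative form *fanopuproj* is /j/, which is coronal, so the plural suffix is -jow, giving *fanopuprojjow*.

fanopuprojjow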